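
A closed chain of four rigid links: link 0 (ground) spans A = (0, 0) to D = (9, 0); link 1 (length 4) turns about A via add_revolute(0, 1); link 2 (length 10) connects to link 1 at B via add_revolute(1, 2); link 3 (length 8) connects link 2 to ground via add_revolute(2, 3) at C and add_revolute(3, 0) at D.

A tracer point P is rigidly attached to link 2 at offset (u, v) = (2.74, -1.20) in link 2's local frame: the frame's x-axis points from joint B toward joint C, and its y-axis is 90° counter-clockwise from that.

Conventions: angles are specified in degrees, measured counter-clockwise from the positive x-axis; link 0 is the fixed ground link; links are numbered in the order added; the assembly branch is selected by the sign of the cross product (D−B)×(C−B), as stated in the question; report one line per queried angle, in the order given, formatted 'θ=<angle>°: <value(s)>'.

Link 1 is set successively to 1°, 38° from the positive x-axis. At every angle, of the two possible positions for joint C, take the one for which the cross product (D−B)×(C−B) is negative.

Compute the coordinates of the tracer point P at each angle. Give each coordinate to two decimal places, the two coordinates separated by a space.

A=(0,0), D=(9.00,0)
θ=1°: B = A + 4.00·(cos1°, sin1°) = (3.9994, 0.0698)
θ=1°: |BD| = 5.0011
θ=1°: circle(B,10.00) ∩ circle(D,8.00): a=6.0998, h=7.9242
θ=1°:   candidates: C₊=(10.2092,7.9081) cross=39.630; C₋=(9.9879,-7.9388) cross=-39.630
θ=1°:   branch - wants cross < 0 → take C=(9.9879,-7.9388) (cross=-39.630)
θ=1°: ex = (C−B)/|BC| = (0.5989,-0.8009); ey = (0.8009,0.5989)
θ=1°: P = B + 2.74·ex + -1.20·ey = (4.6792,-2.8432)
θ=38°: B = A + 4.00·(cos38°, sin38°) = (3.1520, 2.4626)
θ=38°: |BD| = 6.3453
θ=38°: circle(B,10.00) ∩ circle(D,8.00): a=6.0094, h=7.9929
θ=38°:   candidates: C₊=(11.7925,7.4968) cross=50.718; C₋=(5.5883,-7.2360) cross=-50.718
θ=38°:   branch - wants cross < 0 → take C=(5.5883,-7.2360) (cross=-50.718)
θ=38°: ex = (C−B)/|BC| = (0.2436,-0.9699); ey = (0.9699,0.2436)
θ=38°: P = B + 2.74·ex + -1.20·ey = (2.6557,-0.4871)

θ=1°: 4.68 -2.84
θ=38°: 2.66 -0.49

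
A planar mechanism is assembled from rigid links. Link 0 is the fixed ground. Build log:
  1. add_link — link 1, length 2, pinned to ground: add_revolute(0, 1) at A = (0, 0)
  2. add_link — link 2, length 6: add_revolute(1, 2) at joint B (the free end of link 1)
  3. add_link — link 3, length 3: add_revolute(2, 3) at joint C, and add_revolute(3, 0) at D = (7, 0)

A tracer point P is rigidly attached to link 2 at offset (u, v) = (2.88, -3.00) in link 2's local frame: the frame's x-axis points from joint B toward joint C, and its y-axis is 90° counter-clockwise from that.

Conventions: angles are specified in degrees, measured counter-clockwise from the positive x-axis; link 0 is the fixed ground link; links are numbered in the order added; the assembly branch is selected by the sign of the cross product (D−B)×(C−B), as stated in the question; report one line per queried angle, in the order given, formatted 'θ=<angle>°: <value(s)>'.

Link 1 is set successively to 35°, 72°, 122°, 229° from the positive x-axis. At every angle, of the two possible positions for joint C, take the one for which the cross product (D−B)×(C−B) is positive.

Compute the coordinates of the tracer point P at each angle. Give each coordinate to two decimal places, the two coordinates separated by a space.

A=(0,0), D=(7.00,0)
θ=35°: B = A + 2.00·(cos35°, sin35°) = (1.6383, 1.1472)
θ=35°: |BD| = 5.4830
θ=35°: circle(B,6.00) ∩ circle(D,3.00): a=5.2037, h=2.9870
θ=35°:   candidates: C₊=(7.3517,2.9793) cross=16.378; C₋=(6.1019,-2.8624) cross=-16.378
θ=35°:   branch + wants cross > 0 → take C=(7.3517,2.9793) (cross=16.378)
θ=35°: ex = (C−B)/|BC| = (0.9522,0.3054); ey = (-0.3054,0.9522)
θ=35°: P = B + 2.88·ex + -3.00·ey = (5.2968,-0.8301)
θ=72°: B = A + 2.00·(cos72°, sin72°) = (0.6180, 1.9021)
θ=72°: |BD| = 6.6594
θ=72°: circle(B,6.00) ∩ circle(D,3.00): a=5.3569, h=2.7025
θ=72°:   candidates: C₊=(6.5237,2.9619) cross=17.997; C₋=(4.9799,-2.2179) cross=-17.997
θ=72°:   branch + wants cross > 0 → take C=(6.5237,2.9619) (cross=17.997)
θ=72°: ex = (C−B)/|BC| = (0.9843,0.1766); ey = (-0.1766,0.9843)
θ=72°: P = B + 2.88·ex + -3.00·ey = (3.9827,-0.5420)
θ=122°: B = A + 2.00·(cos122°, sin122°) = (-1.0598, 1.6961)
θ=122°: |BD| = 8.2364
θ=122°: circle(B,6.00) ∩ circle(D,3.00): a=5.7573, h=1.6894
θ=122°:   candidates: C₊=(4.9219,2.1637) cross=13.914; C₋=(4.2261,-1.1427) cross=-13.914
θ=122°:   branch + wants cross > 0 → take C=(4.9219,2.1637) (cross=13.914)
θ=122°: ex = (C−B)/|BC| = (0.9970,0.0779); ey = (-0.0779,0.9970)
θ=122°: P = B + 2.88·ex + -3.00·ey = (2.0452,-1.0703)
θ=229°: B = A + 2.00·(cos229°, sin229°) = (-1.3121, -1.5094)
θ=229°: |BD| = 8.4481
θ=229°: circle(B,6.00) ∩ circle(D,3.00): a=5.8220, h=1.4505
θ=229°:   candidates: C₊=(4.1571,0.9580) cross=12.254; C₋=(4.6754,-1.8964) cross=-12.254
θ=229°:   branch + wants cross > 0 → take C=(4.1571,0.9580) (cross=12.254)
θ=229°: ex = (C−B)/|BC| = (0.9115,0.4112); ey = (-0.4112,0.9115)
θ=229°: P = B + 2.88·ex + -3.00·ey = (2.5468,-3.0597)

θ=35°: 5.30 -0.83
θ=72°: 3.98 -0.54
θ=122°: 2.05 -1.07
θ=229°: 2.55 -3.06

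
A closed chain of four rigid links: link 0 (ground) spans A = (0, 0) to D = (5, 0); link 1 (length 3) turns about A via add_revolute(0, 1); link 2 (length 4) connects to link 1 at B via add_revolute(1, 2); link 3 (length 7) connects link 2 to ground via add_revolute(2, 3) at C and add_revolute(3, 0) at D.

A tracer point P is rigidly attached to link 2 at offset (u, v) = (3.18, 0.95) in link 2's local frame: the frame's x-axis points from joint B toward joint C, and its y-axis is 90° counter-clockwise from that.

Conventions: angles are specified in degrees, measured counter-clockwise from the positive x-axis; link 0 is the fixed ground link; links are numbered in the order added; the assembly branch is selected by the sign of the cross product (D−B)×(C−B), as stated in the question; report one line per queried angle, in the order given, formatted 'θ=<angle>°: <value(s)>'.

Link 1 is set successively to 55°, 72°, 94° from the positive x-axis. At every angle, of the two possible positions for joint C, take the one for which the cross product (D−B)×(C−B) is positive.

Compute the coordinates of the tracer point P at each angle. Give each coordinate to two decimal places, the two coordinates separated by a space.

A=(0,0), D=(5.00,0)
θ=55°: B = A + 3.00·(cos55°, sin55°) = (1.7207, 2.4575)
θ=55°: |BD| = 4.0979
θ=55°: circle(B,4.00) ∩ circle(D,7.00): a=-1.9775, h=3.4770
θ=55°:   candidates: C₊=(2.2234,6.4258) cross=14.248; C₋=(-1.9469,0.8609) cross=-14.248
θ=55°:   branch + wants cross > 0 → take C=(2.2234,6.4258) (cross=14.248)
θ=55°: ex = (C−B)/|BC| = (0.1257,0.9921); ey = (-0.9921,0.1257)
θ=55°: P = B + 3.18·ex + 0.95·ey = (1.1779,5.7316)
θ=72°: B = A + 3.00·(cos72°, sin72°) = (0.9271, 2.8532)
θ=72°: |BD| = 4.9729
θ=72°: circle(B,4.00) ∩ circle(D,7.00): a=-0.8316, h=3.9126
θ=72°:   candidates: C₊=(2.4908,6.5348) cross=19.457; C₋=(-1.9989,0.1257) cross=-19.457
θ=72°:   branch + wants cross > 0 → take C=(2.4908,6.5348) (cross=19.457)
θ=72°: ex = (C−B)/|BC| = (0.3909,0.9204); ey = (-0.9204,0.3909)
θ=72°: P = B + 3.18·ex + 0.95·ey = (1.2959,6.1515)
θ=94°: B = A + 3.00·(cos94°, sin94°) = (-0.2093, 2.9927)
θ=94°: |BD| = 6.0077
θ=94°: circle(B,4.00) ∩ circle(D,7.00): a=0.2574, h=3.9917
θ=94°:   candidates: C₊=(2.0024,6.3257) cross=23.981; C₋=(-1.9745,-0.5967) cross=-23.981
θ=94°:   branch + wants cross > 0 → take C=(2.0024,6.3257) (cross=23.981)
θ=94°: ex = (C−B)/|BC| = (0.5529,0.8332); ey = (-0.8332,0.5529)
θ=94°: P = B + 3.18·ex + 0.95·ey = (0.7574,6.1677)

θ=55°: 1.18 5.73
θ=72°: 1.30 6.15
θ=94°: 0.76 6.17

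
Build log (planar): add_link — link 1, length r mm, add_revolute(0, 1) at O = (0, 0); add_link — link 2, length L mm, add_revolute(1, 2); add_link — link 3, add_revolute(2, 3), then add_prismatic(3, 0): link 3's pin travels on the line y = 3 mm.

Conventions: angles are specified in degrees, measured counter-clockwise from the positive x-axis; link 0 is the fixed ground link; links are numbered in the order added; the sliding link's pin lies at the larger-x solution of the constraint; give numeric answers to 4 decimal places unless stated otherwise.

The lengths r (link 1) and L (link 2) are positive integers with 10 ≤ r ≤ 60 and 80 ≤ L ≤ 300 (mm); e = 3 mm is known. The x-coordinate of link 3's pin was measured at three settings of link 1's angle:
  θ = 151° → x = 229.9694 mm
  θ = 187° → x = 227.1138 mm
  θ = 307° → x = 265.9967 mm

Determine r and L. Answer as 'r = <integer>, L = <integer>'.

constraint per measurement: (x − r cos θ)² + (r sin θ − e)² = L²
subtracting the θ₁ and θ₂ equations cancels the r² and L² terms:
r = (x₁² − x₂²) / (2[(x₁cos θ₁ + e sin θ₁) − (x₂cos θ₂ + e sin θ₂)]) = 24.9998 → r = 25
L² = (x₁ − r cos θ₁)² + (r sin θ₁ − e)² = 63503.9920 → L = 252.0000 → L = 252
check at θ₃=307°: x = 265.9967 (printed 265.9967) ✓

r = 25, L = 252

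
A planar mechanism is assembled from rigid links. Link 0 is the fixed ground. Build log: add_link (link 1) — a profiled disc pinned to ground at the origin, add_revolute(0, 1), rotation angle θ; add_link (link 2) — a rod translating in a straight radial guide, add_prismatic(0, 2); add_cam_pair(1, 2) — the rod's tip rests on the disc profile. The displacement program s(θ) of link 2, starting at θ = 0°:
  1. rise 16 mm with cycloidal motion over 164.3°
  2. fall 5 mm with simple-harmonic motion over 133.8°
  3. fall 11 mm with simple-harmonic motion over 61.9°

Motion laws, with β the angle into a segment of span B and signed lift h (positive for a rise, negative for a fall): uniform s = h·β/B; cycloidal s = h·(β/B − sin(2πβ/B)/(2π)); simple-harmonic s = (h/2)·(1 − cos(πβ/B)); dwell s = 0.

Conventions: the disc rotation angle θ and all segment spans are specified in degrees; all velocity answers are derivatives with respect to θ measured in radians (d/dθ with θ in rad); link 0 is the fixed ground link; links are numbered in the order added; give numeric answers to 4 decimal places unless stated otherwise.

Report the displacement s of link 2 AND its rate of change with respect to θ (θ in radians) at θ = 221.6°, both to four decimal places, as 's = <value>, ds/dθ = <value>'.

seg 1 [0°–164.3°] cycloidal, h=16: full span → s += 16 → s = 16.0000
seg 2 [164.3°–298.1°] simple-harmonic, h=-5: θ=221.6° here. β=57.3, B=133.8. -5/2·(1 − cos(π·0.4283)) = -1.9412 → s = 14.0588
velocity in seg [164.3°–298.1°] (simple-harmonic), θ in radians: β = 57.3° = 1.0001 rad, B = 133.8° = 2.3353 rad; ds/dθ = (πh/(2B)) sin(πβ/B) = (π·(-5)/(2·2.3353)) sin(π·0.4283) = -3.278151 mm/rad

s = 14.0588, ds/dθ = -3.2782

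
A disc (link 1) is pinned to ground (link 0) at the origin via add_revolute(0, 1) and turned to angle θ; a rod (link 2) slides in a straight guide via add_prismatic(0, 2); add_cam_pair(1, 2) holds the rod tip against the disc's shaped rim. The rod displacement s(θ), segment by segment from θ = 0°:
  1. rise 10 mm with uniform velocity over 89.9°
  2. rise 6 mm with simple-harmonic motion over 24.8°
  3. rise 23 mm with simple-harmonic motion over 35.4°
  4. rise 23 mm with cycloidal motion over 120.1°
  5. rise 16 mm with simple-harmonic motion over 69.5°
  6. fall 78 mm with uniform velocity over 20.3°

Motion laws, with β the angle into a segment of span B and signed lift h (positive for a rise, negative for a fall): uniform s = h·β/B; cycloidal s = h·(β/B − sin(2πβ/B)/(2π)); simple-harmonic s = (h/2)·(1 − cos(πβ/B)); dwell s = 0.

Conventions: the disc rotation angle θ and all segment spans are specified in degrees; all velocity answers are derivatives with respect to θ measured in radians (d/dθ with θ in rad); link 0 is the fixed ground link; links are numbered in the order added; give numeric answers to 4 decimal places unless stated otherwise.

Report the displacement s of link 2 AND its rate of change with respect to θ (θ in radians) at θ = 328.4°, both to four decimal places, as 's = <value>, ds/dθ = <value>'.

segment 1 (0° to 89.9°, uniform, h = 10) is passed completely: s = 0.0000 + (10) = 10.0000
segment 2 (89.9° to 114.7°, simple-harmonic, h = 6) is passed completely: s = 10.0000 + (6) = 16.0000
segment 3 (114.7° to 150.1°, simple-harmonic, h = 23) is passed completely: s = 16.0000 + (23) = 39.0000
segment 4 (150.1° to 270.2°, cycloidal, h = 23) is passed completely: s = 39.0000 + (23) = 62.0000
θ = 328.4° falls in segment 5 (270.2° to 339.7°, simple-harmonic, h = 16): β = 328.4 − 270.2 = 58.2°, B = 69.5°; Δs = 16/2·(1 − cos(π·0.8374)) = 14.9789; s = 62.0000 + 14.9789 = 76.9789
velocity in seg [270.2°–339.7°] (simple-harmonic), θ in radians: β = 58.2° = 1.0158 rad, B = 69.5° = 1.2130 rad; ds/dθ = (πh/(2B)) sin(πβ/B) = (π·16/(2·1.2130)) sin(π·0.8374) = 10.129058 mm/rad

s = 76.9789, ds/dθ = 10.1291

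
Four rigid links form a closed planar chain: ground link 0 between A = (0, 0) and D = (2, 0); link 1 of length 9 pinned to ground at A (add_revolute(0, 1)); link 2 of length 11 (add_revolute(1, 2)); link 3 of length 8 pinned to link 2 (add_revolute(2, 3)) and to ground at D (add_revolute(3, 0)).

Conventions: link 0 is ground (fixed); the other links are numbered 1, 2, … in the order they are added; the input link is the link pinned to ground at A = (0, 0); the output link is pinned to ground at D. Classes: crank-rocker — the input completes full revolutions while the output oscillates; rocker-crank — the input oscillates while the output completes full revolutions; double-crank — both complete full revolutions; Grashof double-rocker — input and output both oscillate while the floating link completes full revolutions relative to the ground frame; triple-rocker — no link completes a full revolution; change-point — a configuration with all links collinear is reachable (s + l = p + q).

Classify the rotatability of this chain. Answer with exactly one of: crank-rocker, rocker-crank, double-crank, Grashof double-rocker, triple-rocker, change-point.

lengths: ground=2, input=9, coupler=11, output=8
sorted: s=2 (shortest), l=11 (longest), p+q=17
s + l = 13 vs p + q = 17
s + l < p + q (Grashof) with shortest = ground link → double-crank

double-crank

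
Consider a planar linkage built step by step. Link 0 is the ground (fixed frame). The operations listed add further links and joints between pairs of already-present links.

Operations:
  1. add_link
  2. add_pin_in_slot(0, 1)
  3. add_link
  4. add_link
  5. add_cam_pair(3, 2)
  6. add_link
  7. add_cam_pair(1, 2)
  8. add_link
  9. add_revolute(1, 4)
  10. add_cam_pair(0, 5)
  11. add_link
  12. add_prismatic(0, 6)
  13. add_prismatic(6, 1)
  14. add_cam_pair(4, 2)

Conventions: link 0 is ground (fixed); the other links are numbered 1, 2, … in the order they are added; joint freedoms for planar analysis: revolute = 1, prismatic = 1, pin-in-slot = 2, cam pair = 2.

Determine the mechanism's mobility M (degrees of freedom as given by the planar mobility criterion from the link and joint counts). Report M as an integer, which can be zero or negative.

(L,J1,J2)=(1,0,0); link0 fixed
link1: (2,0,0)
PS 0-1 [J2]: (2,0,1)
link2: (3,0,1)
link3: (4,0,1)
C 3-2 [J2]: (4,0,2)
link4: (5,0,2)
C 1-2 [J2]: (5,0,3)
link5: (6,0,3)
R 1-4 [J1]: (6,1,3)
C 0-5 [J2]: (6,1,4)
link6: (7,1,4)
P 0-6 [J1]: (7,2,4)
P 6-1 [J1]: (7,3,4)
C 4-2 [J2]: (7,3,5)
Grübler: 3·6 − 2·3 − 5 = 7

M = 7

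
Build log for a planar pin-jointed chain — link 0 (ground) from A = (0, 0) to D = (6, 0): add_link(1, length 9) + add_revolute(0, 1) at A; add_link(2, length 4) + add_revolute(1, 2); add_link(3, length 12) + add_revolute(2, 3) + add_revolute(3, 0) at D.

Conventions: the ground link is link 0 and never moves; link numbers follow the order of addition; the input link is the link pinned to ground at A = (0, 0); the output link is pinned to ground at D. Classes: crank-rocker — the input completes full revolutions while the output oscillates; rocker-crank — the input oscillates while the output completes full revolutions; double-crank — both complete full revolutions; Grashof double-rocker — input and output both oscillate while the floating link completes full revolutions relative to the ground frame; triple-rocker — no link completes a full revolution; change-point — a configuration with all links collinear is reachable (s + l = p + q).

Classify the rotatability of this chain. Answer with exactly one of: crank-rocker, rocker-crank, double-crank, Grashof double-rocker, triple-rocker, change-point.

lengths: ground=6, input=9, coupler=4, output=12
sorted: s=4 (shortest), l=12 (longest), p+q=15
s + l = 16 vs p + q = 15
s + l > p + q → non-Grashof → no link fully rotates → triple-rocker

triple-rocker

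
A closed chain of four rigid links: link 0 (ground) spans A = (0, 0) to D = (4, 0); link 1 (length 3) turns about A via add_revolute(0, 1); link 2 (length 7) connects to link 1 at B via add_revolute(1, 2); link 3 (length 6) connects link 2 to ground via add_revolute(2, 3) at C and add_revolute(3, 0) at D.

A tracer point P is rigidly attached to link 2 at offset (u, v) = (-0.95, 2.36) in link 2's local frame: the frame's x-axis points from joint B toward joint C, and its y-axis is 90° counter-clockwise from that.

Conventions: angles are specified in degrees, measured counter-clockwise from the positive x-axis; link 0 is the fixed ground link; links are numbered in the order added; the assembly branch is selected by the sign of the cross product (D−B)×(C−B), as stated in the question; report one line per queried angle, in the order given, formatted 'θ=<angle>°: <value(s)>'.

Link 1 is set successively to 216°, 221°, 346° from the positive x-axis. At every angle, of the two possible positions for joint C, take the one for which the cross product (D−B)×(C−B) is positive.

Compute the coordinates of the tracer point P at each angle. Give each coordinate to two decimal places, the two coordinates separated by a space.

A=(0,0), D=(4.00,0)
θ=216°: B = A + 3.00·(cos216°, sin216°) = (-2.4271, -1.7634)
θ=216°: |BD| = 6.6646
θ=216°: circle(B,7.00) ∩ circle(D,6.00): a=4.3076, h=5.5177
θ=216°:   candidates: C₊=(0.2671,4.6974) cross=36.773; C₋=(3.1869,-5.9447) cross=-36.773
θ=216°:   branch + wants cross > 0 → take C=(0.2671,4.6974) (cross=36.773)
θ=216°: ex = (C−B)/|BC| = (0.3849,0.9230); ey = (-0.9230,0.3849)
θ=216°: P = B + -0.95·ex + 2.36·ey = (-4.9709,-1.7319)
θ=221°: B = A + 3.00·(cos221°, sin221°) = (-2.2641, -1.9682)
θ=221°: |BD| = 6.5661
θ=221°: circle(B,7.00) ∩ circle(D,6.00): a=4.2730, h=5.5445
θ=221°:   candidates: C₊=(0.1504,4.6022) cross=36.406; C₋=(3.4743,-5.9769) cross=-36.406
θ=221°:   branch + wants cross > 0 → take C=(0.1504,4.6022) (cross=36.406)
θ=221°: ex = (C−B)/|BC| = (0.3449,0.9386); ey = (-0.9386,0.3449)
θ=221°: P = B + -0.95·ex + 2.36·ey = (-4.8070,-2.0458)
θ=346°: B = A + 3.00·(cos346°, sin346°) = (2.9109, -0.7258)
θ=346°: |BD| = 1.3088
θ=346°: circle(B,7.00) ∩ circle(D,6.00): a=5.6209, h=4.1721
θ=346°:   candidates: C₊=(5.2748,5.8630) cross=5.460; C₋=(9.9019,-1.0806) cross=-5.460
θ=346°:   branch + wants cross > 0 → take C=(5.2748,5.8630) (cross=5.460)
θ=346°: ex = (C−B)/|BC| = (0.3377,0.9413); ey = (-0.9413,0.3377)
θ=346°: P = B + -0.95·ex + 2.36·ey = (0.3687,-0.8230)

θ=216°: -4.97 -1.73
θ=221°: -4.81 -2.05
θ=346°: 0.37 -0.82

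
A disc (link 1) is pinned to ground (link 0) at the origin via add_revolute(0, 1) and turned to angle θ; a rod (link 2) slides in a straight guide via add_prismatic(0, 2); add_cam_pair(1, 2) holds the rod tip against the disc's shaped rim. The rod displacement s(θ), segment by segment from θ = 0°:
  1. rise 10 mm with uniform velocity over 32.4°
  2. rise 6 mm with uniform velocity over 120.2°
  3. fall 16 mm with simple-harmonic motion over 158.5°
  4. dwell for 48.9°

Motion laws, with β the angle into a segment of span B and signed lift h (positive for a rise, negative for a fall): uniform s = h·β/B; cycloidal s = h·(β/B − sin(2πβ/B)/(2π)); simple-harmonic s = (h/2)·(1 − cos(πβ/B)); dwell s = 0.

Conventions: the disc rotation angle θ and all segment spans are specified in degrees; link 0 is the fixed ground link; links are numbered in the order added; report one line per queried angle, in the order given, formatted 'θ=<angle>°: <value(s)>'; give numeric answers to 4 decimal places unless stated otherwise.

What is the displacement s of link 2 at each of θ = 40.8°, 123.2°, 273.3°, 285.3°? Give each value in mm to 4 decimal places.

segment 1 (0° to 32.4°, uniform, h = 10) is passed completely: s = 0.0000 + (10) = 10.0000
θ = 40.8° falls in segment 2 (32.4° to 152.6°, uniform, h = 6): β = 40.8 − 32.4 = 8.4°, B = 120.2°; Δs = 6·8.4/120.2 = 0.4193; s = 10.0000 + 0.4193 = 10.4193
θ = 123.2° falls in segment 2 (32.4° to 152.6°, uniform, h = 6): β = 123.2 − 32.4 = 90.8°, B = 120.2°; Δs = 6·90.8/120.2 = 4.5324; s = 10.0000 + 4.5324 = 14.5324
segment 2 (32.4° to 152.6°, uniform, h = 6) is passed completely: s = 10.0000 + (6) = 16.0000
θ = 273.3° falls in segment 3 (152.6° to 311.1°, simple-harmonic, h = -16): β = 273.3 − 152.6 = 120.7°, B = 158.5°; Δs = -16/2·(1 − cos(π·0.7615)) = -13.8577; s = 16.0000 − 13.8577 = 2.1423
θ = 285.3° falls in segment 3 (152.6° to 311.1°, simple-harmonic, h = -16): β = 285.3 − 152.6 = 132.7°, B = 158.5°; Δs = -16/2·(1 − cos(π·0.8372)) = -14.9766; s = 16.0000 − 14.9766 = 1.0234

θ=40.8°: 10.4193
θ=123.2°: 14.5324
θ=273.3°: 2.1423
θ=285.3°: 1.0234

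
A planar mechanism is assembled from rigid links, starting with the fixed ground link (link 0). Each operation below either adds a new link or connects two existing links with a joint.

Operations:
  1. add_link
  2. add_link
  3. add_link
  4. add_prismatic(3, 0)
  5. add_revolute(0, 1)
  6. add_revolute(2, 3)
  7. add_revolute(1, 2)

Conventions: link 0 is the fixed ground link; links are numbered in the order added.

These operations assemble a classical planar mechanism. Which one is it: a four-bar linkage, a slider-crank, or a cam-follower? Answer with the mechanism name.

links: 4 (incl. ground); joints: 3 revolute, 1 prismatic, 0 higher (cam) pair, forming one closed loop
4 links, 3 revolutes + 1 prismatic in one loop → slider-crank

slider-crank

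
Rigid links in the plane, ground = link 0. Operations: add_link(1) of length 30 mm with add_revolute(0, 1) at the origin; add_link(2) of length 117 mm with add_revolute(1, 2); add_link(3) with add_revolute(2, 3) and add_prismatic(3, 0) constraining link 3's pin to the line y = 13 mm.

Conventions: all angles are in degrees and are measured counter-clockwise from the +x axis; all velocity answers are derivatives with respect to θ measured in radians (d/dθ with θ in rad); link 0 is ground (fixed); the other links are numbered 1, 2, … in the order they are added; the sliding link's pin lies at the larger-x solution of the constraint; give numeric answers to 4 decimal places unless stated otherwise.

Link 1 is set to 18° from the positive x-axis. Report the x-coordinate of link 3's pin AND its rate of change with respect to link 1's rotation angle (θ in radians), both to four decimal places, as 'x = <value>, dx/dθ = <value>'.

geometry: r = 30 mm, L = 117 mm, e = 13 mm
crank pin P = (r cos θ, r sin θ) = (28.531695, 9.270510)
h = r sin θ − e = 9.270510 − 13 = -3.729490
x = r cos θ + √(L² − h²) = 28.531695 + 116.940544 = 145.472240
dx/dθ = −r sin θ − h·r cos θ/√(L² − h²) (θ in radians; h = -3.729490) = -8.360572

x = 145.4722, dx/dθ = -8.3606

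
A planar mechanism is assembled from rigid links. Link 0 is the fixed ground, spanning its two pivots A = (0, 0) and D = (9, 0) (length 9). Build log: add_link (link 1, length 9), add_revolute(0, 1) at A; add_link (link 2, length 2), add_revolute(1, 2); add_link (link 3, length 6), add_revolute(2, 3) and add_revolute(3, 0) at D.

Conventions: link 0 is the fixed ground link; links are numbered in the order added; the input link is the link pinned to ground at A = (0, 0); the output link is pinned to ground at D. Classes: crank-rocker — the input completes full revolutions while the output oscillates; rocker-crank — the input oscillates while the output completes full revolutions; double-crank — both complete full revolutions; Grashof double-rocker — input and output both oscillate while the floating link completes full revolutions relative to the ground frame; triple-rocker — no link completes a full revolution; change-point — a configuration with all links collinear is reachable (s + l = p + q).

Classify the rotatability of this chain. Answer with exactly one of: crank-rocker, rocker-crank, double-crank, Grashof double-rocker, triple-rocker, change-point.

lengths: ground=9, input=9, coupler=2, output=6
sorted: s=2 (shortest), l=9 (longest), p+q=15
s + l = 11 vs p + q = 15
s + l < p + q (Grashof) with shortest = coupler link → Grashof double-rocker

Grashof double-rocker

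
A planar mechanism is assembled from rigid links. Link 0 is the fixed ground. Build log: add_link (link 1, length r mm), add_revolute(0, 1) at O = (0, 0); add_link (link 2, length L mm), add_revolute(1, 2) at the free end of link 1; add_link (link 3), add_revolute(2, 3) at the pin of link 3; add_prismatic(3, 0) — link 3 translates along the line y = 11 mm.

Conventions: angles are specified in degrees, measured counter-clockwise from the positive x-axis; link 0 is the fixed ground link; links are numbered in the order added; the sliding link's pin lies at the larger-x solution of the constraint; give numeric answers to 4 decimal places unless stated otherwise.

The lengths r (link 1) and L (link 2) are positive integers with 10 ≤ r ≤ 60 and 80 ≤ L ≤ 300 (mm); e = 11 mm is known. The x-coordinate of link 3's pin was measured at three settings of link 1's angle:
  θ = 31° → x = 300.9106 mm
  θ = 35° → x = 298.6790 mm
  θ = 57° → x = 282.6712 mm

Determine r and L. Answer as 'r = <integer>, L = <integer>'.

constraint per measurement: (x − r cos θ)² + (r sin θ − e)² = L²
subtracting the θ₁ and θ₂ equations cancels the r² and L² terms:
r = (x₁² − x₂²) / (2[(x₁cos θ₁ + e sin θ₁) − (x₂cos θ₂ + e sin θ₂)]) = 52.9990 → r = 53
L² = (x₁ − r cos θ₁)² + (r sin θ₁ − e)² = 65535.9978 → L = 256.0000 → L = 256
check at θ₃=57°: x = 282.6712 (printed 282.6712) ✓

r = 53, L = 256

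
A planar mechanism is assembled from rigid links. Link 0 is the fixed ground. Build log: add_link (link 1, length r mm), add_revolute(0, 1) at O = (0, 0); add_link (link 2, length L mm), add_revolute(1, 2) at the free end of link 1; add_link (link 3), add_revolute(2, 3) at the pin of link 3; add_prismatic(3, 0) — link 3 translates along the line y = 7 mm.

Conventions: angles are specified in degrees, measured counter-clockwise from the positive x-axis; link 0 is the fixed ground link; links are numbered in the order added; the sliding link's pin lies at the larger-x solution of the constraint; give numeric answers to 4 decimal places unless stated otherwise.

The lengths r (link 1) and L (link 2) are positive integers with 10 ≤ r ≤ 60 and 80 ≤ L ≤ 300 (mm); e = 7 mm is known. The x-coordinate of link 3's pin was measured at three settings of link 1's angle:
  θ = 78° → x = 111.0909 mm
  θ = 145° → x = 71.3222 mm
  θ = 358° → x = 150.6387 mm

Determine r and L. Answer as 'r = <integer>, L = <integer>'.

constraint per measurement: (x − r cos θ)² + (r sin θ − e)² = L²
subtracting the θ₁ and θ₂ equations cancels the r² and L² terms:
r = (x₁² − x₂²) / (2[(x₁cos θ₁ + e sin θ₁) − (x₂cos θ₂ + e sin θ₂)]) = 42.9999 → r = 43
L² = (x₁ − r cos θ₁)² + (r sin θ₁ − e)² = 11663.9929 → L = 108.0000 → L = 108
check at θ₃=358°: x = 150.6387 (printed 150.6387) ✓

r = 43, L = 108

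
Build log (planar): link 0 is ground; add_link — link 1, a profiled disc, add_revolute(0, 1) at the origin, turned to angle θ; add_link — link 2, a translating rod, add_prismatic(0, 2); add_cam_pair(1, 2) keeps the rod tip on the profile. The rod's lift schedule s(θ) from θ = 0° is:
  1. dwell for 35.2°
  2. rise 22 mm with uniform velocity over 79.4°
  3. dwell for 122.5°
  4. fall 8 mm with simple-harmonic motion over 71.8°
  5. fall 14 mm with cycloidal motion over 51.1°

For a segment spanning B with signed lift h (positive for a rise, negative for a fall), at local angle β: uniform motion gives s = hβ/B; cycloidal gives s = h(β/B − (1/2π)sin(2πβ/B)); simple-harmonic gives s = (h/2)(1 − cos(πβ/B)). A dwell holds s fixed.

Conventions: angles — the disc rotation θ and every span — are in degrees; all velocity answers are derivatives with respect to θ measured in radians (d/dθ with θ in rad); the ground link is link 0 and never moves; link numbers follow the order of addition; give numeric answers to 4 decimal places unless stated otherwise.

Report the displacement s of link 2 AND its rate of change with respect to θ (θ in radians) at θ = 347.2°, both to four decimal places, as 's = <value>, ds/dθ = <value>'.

seg 1 [0°–35.2°] dwell: s stays 0.0000
seg 2 [35.2°–114.6°] uniform, h=22: full span → s += 22 → s = 22.0000
seg 3 [114.6°–237.1°] dwell: s stays 22.0000
seg 4 [237.1°–308.9°] simple-harmonic, h=-8: full span → s += -8 → s = 14.0000
seg 5 [308.9°–360°] cycloidal, h=-14: θ=347.2° here. β=38.3, B=51.1. -14·(0.7495 − sin(2π·0.7495)/(2π)) = -12.7213 → s = 1.2787
velocity in seg [308.9°–360°] (cycloidal), θ in radians: β = 38.3° = 0.6685 rad, B = 51.1° = 0.8919 rad; ds/dθ = (h/B)(1 − cos(2πβ/B)) = ((-14)/0.8919)(1 − cos(2π·0.7495)) = -15.745727 mm/rad

s = 1.2787, ds/dθ = -15.7457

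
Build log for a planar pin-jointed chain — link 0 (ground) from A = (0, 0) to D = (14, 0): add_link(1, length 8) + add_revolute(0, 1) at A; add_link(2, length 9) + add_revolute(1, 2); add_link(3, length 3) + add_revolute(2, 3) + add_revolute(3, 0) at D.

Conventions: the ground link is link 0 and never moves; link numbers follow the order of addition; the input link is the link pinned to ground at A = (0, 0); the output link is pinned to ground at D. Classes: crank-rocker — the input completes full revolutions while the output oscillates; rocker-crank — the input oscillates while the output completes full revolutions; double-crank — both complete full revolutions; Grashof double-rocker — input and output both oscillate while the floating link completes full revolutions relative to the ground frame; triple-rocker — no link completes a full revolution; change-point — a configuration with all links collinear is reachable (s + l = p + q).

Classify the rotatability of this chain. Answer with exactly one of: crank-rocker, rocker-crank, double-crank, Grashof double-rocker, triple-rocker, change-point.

lengths: ground=14, input=8, coupler=9, output=3
sorted: s=3 (shortest), l=14 (longest), p+q=17
s + l = 17 vs p + q = 17
s + l = p + q → change-point (collinear configuration reachable)

change-point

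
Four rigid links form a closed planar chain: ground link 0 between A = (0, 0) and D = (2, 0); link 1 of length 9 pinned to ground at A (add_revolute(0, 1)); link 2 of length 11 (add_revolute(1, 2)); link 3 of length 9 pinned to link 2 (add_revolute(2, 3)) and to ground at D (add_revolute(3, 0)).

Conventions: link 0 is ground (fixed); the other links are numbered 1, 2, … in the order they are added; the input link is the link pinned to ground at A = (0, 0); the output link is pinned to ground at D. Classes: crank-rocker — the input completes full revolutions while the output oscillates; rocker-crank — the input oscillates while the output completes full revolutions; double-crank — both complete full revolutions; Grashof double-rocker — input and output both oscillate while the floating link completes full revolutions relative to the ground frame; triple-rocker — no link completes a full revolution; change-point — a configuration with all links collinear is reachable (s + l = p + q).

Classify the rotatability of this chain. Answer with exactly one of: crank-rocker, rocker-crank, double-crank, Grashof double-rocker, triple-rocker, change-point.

lengths: ground=2, input=9, coupler=11, output=9
sorted: s=2 (shortest), l=11 (longest), p+q=18
s + l = 13 vs p + q = 18
s + l < p + q (Grashof) with shortest = ground link → double-crank

double-crank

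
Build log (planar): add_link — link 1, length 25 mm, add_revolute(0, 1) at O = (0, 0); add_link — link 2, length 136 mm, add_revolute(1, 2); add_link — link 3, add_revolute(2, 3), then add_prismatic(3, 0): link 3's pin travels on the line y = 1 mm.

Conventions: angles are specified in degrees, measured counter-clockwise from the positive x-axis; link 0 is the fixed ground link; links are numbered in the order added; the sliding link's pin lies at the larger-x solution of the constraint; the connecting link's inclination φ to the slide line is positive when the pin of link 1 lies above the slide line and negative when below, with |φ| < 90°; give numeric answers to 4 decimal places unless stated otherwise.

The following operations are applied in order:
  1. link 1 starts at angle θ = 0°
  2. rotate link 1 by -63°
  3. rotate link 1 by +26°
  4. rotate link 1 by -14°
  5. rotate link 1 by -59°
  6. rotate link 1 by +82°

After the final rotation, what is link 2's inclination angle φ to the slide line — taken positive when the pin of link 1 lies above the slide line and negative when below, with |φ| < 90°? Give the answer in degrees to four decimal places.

geometry: r = 25 mm, L = 136 mm, e = 1 mm; θ starts at 0°
rotate link 1 by -63°: θ ← 0° -63° = -63°
rotate link 1 by +26°: θ ← -63° +26° = -37°
rotate link 1 by -14°: θ ← -37° -14° = -51°
rotate link 1 by -59°: θ ← -51° -59° = -110°
rotate link 1 by +82°: θ ← -110° +82° = -28°
h = r sin θ − e = -11.736789 − 1 = -12.736789
sin φ = h / L = -12.736789 / 136 = -0.09365286
φ = arcsin(-0.09365286) = -5.373789°

-5.3738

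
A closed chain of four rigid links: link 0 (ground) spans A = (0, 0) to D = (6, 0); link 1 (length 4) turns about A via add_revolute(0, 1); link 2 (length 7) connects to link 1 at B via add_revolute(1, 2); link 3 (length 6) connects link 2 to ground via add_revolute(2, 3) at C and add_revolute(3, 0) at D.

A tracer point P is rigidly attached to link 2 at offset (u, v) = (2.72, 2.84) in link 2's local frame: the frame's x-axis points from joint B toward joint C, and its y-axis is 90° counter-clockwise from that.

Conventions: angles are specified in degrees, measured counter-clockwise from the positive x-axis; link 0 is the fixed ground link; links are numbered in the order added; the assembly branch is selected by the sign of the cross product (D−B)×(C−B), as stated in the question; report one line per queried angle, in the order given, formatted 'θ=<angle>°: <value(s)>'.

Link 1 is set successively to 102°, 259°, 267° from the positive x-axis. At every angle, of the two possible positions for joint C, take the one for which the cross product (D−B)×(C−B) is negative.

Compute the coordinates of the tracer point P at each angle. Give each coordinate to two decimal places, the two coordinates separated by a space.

A=(0,0), D=(6.00,0)
θ=102°: B = A + 4.00·(cos102°, sin102°) = (-0.8316, 3.9126)
θ=102°: |BD| = 7.8727
θ=102°: circle(B,7.00) ∩ circle(D,6.00): a=4.7620, h=5.1306
θ=102°:   candidates: C₊=(5.8505,5.9981) cross=40.392; C₋=(0.7508,-2.9062) cross=-40.392
θ=102°:   branch - wants cross < 0 → take C=(0.7508,-2.9062) (cross=-40.392)
θ=102°: ex = (C−B)/|BC| = (0.2261,-0.9741); ey = (0.9741,0.2261)
θ=102°: P = B + 2.72·ex + 2.84·ey = (2.5497,1.9050)
θ=259°: B = A + 4.00·(cos259°, sin259°) = (-0.7632, -3.9265)
θ=259°: |BD| = 7.8204
θ=259°: circle(B,7.00) ∩ circle(D,6.00): a=4.7414, h=5.1497
θ=259°:   candidates: C₊=(0.7516,2.9076) cross=40.273; C₋=(5.9228,-5.9995) cross=-40.273
θ=259°:   branch - wants cross < 0 → take C=(5.9228,-5.9995) (cross=-40.273)
θ=259°: ex = (C−B)/|BC| = (0.9551,-0.2961); ey = (0.2961,0.9551)
θ=259°: P = B + 2.72·ex + 2.84·ey = (2.6758,-2.0194)
θ=267°: B = A + 4.00·(cos267°, sin267°) = (-0.2093, -3.9945)
θ=267°: |BD| = 7.3832
θ=267°: circle(B,7.00) ∩ circle(D,6.00): a=4.5720, h=5.3007
θ=267°:   candidates: C₊=(0.7679,2.9369) cross=39.136; C₋=(6.5035,-5.9788) cross=-39.136
θ=267°:   branch - wants cross < 0 → take C=(6.5035,-5.9788) (cross=-39.136)
θ=267°: ex = (C−B)/|BC| = (0.9590,-0.2835); ey = (0.2835,0.9590)
θ=267°: P = B + 2.72·ex + 2.84·ey = (3.2041,-2.0421)

θ=102°: 2.55 1.91
θ=259°: 2.68 -2.02
θ=267°: 3.20 -2.04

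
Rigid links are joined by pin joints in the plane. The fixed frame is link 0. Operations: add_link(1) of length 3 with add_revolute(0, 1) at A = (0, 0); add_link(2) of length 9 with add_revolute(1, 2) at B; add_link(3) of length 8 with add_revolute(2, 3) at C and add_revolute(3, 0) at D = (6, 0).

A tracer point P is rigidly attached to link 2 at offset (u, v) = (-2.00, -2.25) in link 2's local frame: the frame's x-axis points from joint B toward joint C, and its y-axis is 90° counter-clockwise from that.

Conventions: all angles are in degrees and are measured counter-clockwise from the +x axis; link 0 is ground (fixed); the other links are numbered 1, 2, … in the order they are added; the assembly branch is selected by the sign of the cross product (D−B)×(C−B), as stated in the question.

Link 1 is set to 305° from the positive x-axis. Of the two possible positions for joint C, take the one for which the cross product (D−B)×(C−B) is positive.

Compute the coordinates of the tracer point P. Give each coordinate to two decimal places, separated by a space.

A=(0,0), D=(6.00,0)
B = A + 3.00·(cos305°, sin305°) = (1.7207, -2.4575)
|BD| = 4.9347
circle(B,9.00) ∩ circle(D,8.00): a=4.1898, h=7.9652
  candidates: C₊=(1.3874,6.5364) cross=39.306; C₋=(9.3207,-7.2782) cross=-39.306
  branch + wants cross > 0 → take C=(1.3874,6.5364) (cross=39.306)
ex = (C−B)/|BC| = (-0.0370,0.9993); ey = (-0.9993,-0.0370)
P = B + -2.00·ex + -2.25·ey = (4.0433,-4.3728)

4.04 -4.37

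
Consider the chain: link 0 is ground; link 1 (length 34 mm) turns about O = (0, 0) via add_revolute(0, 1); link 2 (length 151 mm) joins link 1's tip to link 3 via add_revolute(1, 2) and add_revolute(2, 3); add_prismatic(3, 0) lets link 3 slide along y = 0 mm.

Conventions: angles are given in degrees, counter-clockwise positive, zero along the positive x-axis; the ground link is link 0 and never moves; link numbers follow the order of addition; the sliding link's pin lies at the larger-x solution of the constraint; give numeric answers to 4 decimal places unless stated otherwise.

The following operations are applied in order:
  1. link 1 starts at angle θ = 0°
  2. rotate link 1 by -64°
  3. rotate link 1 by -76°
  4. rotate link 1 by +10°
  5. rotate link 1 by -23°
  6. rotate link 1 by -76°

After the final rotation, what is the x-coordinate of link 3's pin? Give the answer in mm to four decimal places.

geometry: r = 34 mm, L = 151 mm, e = 0 mm; θ starts at 0°
rotate link 1 by -64°: θ ← 0° -64° = -64°
rotate link 1 by -76°: θ ← -64° -76° = -140°
rotate link 1 by +10°: θ ← -140° +10° = -130°
rotate link 1 by -23°: θ ← -130° -23° = -153°
rotate link 1 by -76°: θ ← -153° -76° = -229°
crank pin P = (r cos θ, r sin θ) = (-22.306007, 25.660126)
h = r sin θ − e = 25.660126 − 0 = 25.660126
x = r cos θ + √(L² − h²) = -22.306007 + 148.803756 = 126.497750

126.4977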